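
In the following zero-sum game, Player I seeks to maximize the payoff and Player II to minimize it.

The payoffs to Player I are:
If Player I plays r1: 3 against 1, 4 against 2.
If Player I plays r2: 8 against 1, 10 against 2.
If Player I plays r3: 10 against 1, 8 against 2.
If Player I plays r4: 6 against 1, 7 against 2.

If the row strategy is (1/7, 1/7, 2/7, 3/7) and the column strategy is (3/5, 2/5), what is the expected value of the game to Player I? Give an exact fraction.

Against (3/5, 2/5), each row's expected payoff is r1: 17/5; r2: 44/5; r3: 46/5; r4: 32/5.
Taking the (1/7, 1/7, 2/7, 3/7)-weighted average: (1/7)·(17/5) + (1/7)·(44/5) + (2/7)·(46/5) + (3/7)·(32/5) = 249/35.

249/35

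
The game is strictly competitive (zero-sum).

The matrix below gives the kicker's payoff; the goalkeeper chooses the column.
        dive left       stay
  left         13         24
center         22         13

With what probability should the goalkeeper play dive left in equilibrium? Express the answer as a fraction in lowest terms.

Row minima are 13 and 13, so the kicker's maximin is 13; column maxima are 22 and 24, so the goalkeeper's minimax is 22. These differ, so the equilibrium is in mixed strategies.
Let the goalkeeper play dive left with probability q. The kicker is indifferent when 13q + 24(1−q) = 22q + 13(1−q), giving q = 11/20.

11/20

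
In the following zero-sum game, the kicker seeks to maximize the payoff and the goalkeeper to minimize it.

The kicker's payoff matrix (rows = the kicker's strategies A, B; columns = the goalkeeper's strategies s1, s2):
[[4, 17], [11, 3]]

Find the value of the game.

Row minima are 4 and 3, so the kicker's maximin is 4; column maxima are 11 and 17, so the goalkeeper's minimax is 11. These differ, so the equilibrium is in mixed strategies.
Let the kicker play A with probability p. The goalkeeper is indifferent when 4p + 11(1−p) = 17p + 3(1−p), giving p = 8/21.
Let the goalkeeper play s1 with probability q. The kicker is indifferent when 4q + 17(1−q) = 11q + 3(1−q), giving q = 2/3.
The value is 4·(2/3) + (17)·(1/3) = 25/3.

25/3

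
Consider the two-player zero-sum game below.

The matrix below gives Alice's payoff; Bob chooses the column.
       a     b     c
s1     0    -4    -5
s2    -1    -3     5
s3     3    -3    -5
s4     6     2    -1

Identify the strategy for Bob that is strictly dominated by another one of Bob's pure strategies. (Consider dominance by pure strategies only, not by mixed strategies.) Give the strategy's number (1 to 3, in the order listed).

Bob prefers columns that give Alice less. Compare a with b: -4 < 0, -3 < -1, -3 < 3, 2 < 6.
So b strictly dominates a for Bob; a is strictly dominated.

1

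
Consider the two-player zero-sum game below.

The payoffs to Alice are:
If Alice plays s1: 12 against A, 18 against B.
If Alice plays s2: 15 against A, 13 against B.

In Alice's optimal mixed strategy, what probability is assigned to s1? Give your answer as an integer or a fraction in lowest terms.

Row minima are 12 and 13, so Alice's maximin is 13; column maxima are 15 and 18, so Bob's minimax is 15. These differ, so the equilibrium is in mixed strategies.
Let Alice play s1 with probability p. Bob is indifferent when 12p + 15(1−p) = 18p + 13(1−p), giving p = 1/4.

1/4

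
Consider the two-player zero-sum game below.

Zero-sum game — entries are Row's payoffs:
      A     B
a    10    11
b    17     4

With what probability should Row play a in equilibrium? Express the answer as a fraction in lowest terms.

Row minima are 10 and 4, so Row's maximin is 10; column maxima are 17 and 11, so Column's minimax is 11. These differ, so the equilibrium is in mixed strategies.
Let Row play a with probability p. Column is indifferent when 10p + 17(1−p) = 11p + 4(1−p), giving p = 13/14.

13/14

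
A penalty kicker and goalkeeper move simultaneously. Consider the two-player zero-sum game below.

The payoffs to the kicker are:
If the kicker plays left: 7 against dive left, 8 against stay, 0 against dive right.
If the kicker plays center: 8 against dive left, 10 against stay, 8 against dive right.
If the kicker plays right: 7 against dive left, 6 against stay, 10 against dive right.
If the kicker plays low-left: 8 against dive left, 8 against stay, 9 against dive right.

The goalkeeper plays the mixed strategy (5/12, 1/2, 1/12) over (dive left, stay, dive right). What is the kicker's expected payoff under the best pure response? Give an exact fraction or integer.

left: (7)·(5/12) + (8)·(1/2) + (0)·(1/12) = 83/12.
center: (8)·(5/12) + (10)·(1/2) + (8)·(1/12) = 9.
right: (7)·(5/12) + (6)·(1/2) + (10)·(1/12) = 27/4.
low-left: (8)·(5/12) + (8)·(1/2) + (9)·(1/12) = 97/12.
The best pure response is center with expected payoff 9.

9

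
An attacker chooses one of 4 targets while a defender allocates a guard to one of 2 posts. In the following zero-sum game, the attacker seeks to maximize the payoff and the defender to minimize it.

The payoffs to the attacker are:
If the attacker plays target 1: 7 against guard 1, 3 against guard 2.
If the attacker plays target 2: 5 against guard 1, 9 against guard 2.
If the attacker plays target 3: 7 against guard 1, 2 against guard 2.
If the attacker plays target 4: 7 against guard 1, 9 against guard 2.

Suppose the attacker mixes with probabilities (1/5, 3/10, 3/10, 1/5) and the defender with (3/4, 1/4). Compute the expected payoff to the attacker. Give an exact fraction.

Against (3/4, 1/4), each row's expected payoff is target 1: 6; target 2: 6; target 3: 23/4; target 4: 15/2.
Taking the (1/5, 3/10, 3/10, 1/5)-weighted average: (1/5)·(6) + (3/10)·(6) + (3/10)·(23/4) + (1/5)·(15/2) = 249/40.

249/40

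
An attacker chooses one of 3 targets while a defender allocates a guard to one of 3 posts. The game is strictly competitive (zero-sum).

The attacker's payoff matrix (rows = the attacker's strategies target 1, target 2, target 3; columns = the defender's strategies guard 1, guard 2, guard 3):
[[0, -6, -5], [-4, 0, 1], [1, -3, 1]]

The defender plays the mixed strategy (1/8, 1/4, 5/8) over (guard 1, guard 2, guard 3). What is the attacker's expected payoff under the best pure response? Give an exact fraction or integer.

1/8

target 1: (0)·(1/8) + (-6)·(1/4) + (-5)·(5/8) = -37/8.
target 2: (-4)·(1/8) + (0)·(1/4) + (1)·(5/8) = 1/8.
target 3: (1)·(1/8) + (-3)·(1/4) + (1)·(5/8) = 0.
The best pure response is target 2 with expected payoff 1/8.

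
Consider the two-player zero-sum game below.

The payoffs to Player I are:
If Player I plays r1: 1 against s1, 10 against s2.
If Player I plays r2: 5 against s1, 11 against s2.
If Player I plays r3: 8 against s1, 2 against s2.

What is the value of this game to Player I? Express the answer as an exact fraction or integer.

Row r1 is strictly dominated by row r2, so Player I never plays it.
The remaining 2×2 game on (r2, r3) × (s1, s2) has no saddle point. Let Player I play r2 with probability p; indifference gives 5p + 8(1−p) = 11p + 2(1−p), so p = 1/2.
Similarly Player II's optimal q on s1 is 3/4, and the value is 5·(3/4) + (11)·(1/4) = 13/2.

13/2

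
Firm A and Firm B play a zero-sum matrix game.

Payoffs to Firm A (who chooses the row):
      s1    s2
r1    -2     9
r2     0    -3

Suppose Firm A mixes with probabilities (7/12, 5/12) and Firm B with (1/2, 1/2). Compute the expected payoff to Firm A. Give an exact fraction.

17/12

Against (1/2, 1/2), each row's expected payoff is r1: 7/2; r2: -3/2.
Taking the (7/12, 5/12)-weighted average: (7/12)·(7/2) + (5/12)·(-3/2) = 17/12.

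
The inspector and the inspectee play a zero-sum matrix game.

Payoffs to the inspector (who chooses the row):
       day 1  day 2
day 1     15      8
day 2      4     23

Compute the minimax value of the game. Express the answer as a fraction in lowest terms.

Row minima are 8 and 4, so the inspector's maximin is 8; column maxima are 15 and 23, so the inspectee's minimax is 15. These differ, so the equilibrium is in mixed strategies.
Let the inspector play day 1 with probability p. The inspectee is indifferent when 15p + 4(1−p) = 8p + 23(1−p), giving p = 19/26.
Let the inspectee play day 1 with probability q. The inspector is indifferent when 15q + 8(1−q) = 4q + 23(1−q), giving q = 15/26.
The value is 15·(15/26) + (8)·(11/26) = 313/26.

313/26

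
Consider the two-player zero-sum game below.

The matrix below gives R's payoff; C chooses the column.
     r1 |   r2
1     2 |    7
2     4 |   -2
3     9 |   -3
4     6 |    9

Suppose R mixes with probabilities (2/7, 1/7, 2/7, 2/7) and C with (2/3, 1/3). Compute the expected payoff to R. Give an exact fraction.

Against (2/3, 1/3), each row's expected payoff is 1: 11/3; 2: 2; 3: 5; 4: 7.
Taking the (2/7, 1/7, 2/7, 2/7)-weighted average: (2/7)·(11/3) + (1/7)·(2) + (2/7)·(5) + (2/7)·(7) = 100/21.

100/21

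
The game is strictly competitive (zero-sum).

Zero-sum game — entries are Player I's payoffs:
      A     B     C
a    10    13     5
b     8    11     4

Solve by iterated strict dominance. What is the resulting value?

Column A is strictly dominated by C for Player II (5<10, 4<8); eliminate A.
Column B is strictly dominated by C for Player II (5<13, 4<11); eliminate B.
Row b is strictly dominated by row a (5>4); eliminate b.
Only (a, C) remains, with payoff 5.

5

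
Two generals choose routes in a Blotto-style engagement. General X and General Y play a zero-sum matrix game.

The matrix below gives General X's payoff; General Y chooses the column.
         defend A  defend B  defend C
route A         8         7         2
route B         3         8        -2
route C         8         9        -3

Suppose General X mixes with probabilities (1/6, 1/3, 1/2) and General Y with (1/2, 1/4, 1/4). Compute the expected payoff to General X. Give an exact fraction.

115/24

Against (1/2, 1/4, 1/4), each row's expected payoff is route A: 25/4; route B: 3; route C: 11/2.
Taking the (1/6, 1/3, 1/2)-weighted average: (1/6)·(25/4) + (1/3)·(3) + (1/2)·(11/2) = 115/24.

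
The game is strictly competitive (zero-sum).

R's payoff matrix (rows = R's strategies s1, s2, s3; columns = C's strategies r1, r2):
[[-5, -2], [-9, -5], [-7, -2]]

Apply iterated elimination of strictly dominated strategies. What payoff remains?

-5

Row s2 is strictly dominated by row s1 (-5>-9, -2>-5); eliminate s2.
Column r2 is strictly dominated by r1 for C (-5<-2, -7<-2); eliminate r2.
Row s3 is strictly dominated by row s1 (-5>-7); eliminate s3.
Only (s1, r1) remains, with payoff -5.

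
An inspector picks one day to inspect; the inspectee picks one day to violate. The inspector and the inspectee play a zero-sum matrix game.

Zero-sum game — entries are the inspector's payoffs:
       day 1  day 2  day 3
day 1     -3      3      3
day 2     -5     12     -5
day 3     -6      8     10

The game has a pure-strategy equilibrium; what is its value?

-3

Row minima: -3, -5, -6 → the inspector's maximin is -3.
Column maxima: -3, 12, 10 → the inspectee's minimax is -3.
They coincide at (day 1, day 1), so the value is -3.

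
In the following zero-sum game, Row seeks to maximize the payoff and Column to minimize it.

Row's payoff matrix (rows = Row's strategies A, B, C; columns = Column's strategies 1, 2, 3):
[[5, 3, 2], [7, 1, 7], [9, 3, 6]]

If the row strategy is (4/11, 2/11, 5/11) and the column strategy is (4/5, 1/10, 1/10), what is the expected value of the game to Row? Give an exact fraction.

713/110

Against (4/5, 1/10, 1/10), each row's expected payoff is A: 9/2; B: 32/5; C: 81/10.
Taking the (4/11, 2/11, 5/11)-weighted average: (4/11)·(9/2) + (2/11)·(32/5) + (5/11)·(81/10) = 713/110.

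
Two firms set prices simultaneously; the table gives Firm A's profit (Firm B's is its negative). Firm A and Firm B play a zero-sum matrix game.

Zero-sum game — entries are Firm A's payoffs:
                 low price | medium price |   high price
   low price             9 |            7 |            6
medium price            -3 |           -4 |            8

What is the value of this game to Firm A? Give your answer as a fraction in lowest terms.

Column low price is strictly dominated by medium price for Firm B (it gives Firm A more in every row).
The remaining 2×2 game on (low price, medium price) × (medium price, high price) has no saddle point. Let Firm A play low price with probability p; indifference gives 7p − 4(1−p) = 6p + 8(1−p), so p = 12/13.
Similarly Firm B's optimal q on medium price is 2/13, and the value is 7·(2/13) + (6)·(11/13) = 80/13.

80/13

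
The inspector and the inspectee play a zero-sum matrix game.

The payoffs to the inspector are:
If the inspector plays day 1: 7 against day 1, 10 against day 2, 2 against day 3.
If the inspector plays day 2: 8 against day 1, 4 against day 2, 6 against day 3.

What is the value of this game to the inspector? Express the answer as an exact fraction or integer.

26/5

Column day 1 is strictly dominated by day 3 for the inspectee (it gives the inspector more in every row).
The remaining 2×2 game on (day 1, day 2) × (day 2, day 3) has no saddle point. Let the inspector play day 1 with probability p; indifference gives 10p + 4(1−p) = 2p + 6(1−p), so p = 1/5.
Similarly the inspectee's optimal q on day 2 is 2/5, and the value is 10·(2/5) + (2)·(3/5) = 26/5.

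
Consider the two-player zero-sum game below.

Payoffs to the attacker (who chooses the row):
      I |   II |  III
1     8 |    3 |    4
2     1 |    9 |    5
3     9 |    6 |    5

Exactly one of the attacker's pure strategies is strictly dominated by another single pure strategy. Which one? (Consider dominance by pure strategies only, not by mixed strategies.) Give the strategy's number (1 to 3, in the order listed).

Compare 1 with 3: 9 > 8, 6 > 3, 5 > 4.
So 3 strictly dominates 1 for the attacker; 1 is strictly dominated.

1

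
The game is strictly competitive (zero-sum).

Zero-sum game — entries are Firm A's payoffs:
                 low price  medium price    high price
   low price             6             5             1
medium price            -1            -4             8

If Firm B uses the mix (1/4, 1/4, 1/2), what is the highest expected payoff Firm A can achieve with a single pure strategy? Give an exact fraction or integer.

low price: (6)·(1/4) + (5)·(1/4) + (1)·(1/2) = 13/4.
medium price: (-1)·(1/4) + (-4)·(1/4) + (8)·(1/2) = 11/4.
The best pure response is low price with expected payoff 13/4.

13/4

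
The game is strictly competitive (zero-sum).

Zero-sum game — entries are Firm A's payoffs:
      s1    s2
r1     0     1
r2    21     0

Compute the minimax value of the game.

21/22

Row minima are 0 and 0, so Firm A's maximin is 0; column maxima are 21 and 1, so Firm B's minimax is 1. These differ, so the equilibrium is in mixed strategies.
Let Firm A play r1 with probability p. Firm B is indifferent when 21(1−p) = p, giving p = 21/22.
Let Firm B play s1 with probability q. Firm A is indifferent when (1−q) = 21q, giving q = 1/22.
The value is 0·(1/22) + (1)·(21/22) = 21/22.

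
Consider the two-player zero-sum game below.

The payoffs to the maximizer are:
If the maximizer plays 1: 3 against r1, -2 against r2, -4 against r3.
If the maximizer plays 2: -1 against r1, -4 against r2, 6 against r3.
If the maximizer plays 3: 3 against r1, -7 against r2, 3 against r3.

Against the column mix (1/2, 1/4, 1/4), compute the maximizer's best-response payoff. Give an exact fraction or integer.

1: (3)·(1/2) + (-2)·(1/4) + (-4)·(1/4) = 0.
2: (-1)·(1/2) + (-4)·(1/4) + (6)·(1/4) = 0.
3: (3)·(1/2) + (-7)·(1/4) + (3)·(1/4) = 1/2.
The best pure response is 3 with expected payoff 1/2.

1/2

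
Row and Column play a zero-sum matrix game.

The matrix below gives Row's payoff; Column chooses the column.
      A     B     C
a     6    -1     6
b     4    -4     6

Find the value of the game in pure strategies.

-1

Row minima: -1, -4 → Row's maximin is -1.
Column maxima: 6, -1, 6 → Column's minimax is -1.
They coincide at (a, B), so the value is -1.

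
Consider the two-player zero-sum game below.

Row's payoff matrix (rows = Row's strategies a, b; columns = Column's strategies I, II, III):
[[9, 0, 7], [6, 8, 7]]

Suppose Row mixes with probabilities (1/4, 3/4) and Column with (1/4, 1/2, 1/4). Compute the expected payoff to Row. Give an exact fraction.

103/16

Against (1/4, 1/2, 1/4), each row's expected payoff is a: 4; b: 29/4.
Taking the (1/4, 3/4)-weighted average: (1/4)·(4) + (3/4)·(29/4) = 103/16.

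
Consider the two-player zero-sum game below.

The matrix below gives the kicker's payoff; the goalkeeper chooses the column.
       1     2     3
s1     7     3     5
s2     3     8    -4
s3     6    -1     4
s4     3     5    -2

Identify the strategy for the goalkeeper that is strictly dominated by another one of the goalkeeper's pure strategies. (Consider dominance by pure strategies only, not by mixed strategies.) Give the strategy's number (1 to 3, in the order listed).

The goalkeeper prefers columns that give the kicker less. Compare 1 with 3: 5 < 7, -4 < 3, 4 < 6, -2 < 3.
So 3 strictly dominates 1 for the goalkeeper; 1 is strictly dominated.

1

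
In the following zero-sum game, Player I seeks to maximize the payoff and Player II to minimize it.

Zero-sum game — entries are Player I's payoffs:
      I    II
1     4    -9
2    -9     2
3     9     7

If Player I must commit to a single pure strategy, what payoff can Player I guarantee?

7

The worst-case payoff for each row is 1: -9, 2: -9, 3: 7.
The best of these is 7.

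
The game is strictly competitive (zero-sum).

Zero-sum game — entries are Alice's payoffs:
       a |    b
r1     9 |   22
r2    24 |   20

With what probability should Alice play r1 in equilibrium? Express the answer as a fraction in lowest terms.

Row minima are 9 and 20, so Alice's maximin is 20; column maxima are 24 and 22, so Bob's minimax is 22. These differ, so the equilibrium is in mixed strategies.
Let Alice play r1 with probability p. Bob is indifferent when 9p + 24(1−p) = 22p + 20(1−p), giving p = 4/17.

4/17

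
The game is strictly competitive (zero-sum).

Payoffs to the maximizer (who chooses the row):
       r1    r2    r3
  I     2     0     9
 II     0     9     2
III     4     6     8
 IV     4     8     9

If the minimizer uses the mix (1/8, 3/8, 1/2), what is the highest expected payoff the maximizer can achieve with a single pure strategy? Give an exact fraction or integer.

I: (2)·(1/8) + (0)·(3/8) + (9)·(1/2) = 19/4.
II: (0)·(1/8) + (9)·(3/8) + (2)·(1/2) = 35/8.
III: (4)·(1/8) + (6)·(3/8) + (8)·(1/2) = 27/4.
IV: (4)·(1/8) + (8)·(3/8) + (9)·(1/2) = 8.
The best pure response is IV with expected payoff 8.

8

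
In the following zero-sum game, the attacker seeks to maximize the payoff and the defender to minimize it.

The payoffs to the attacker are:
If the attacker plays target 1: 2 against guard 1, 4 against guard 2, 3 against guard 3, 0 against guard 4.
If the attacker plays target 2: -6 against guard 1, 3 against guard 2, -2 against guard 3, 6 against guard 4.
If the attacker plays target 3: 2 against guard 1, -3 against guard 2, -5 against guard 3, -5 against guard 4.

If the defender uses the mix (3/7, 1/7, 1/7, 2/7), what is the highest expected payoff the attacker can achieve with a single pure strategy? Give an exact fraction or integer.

13/7

target 1: (2)·(3/7) + (4)·(1/7) + (3)·(1/7) + (0)·(2/7) = 13/7.
target 2: (-6)·(3/7) + (3)·(1/7) + (-2)·(1/7) + (6)·(2/7) = -5/7.
target 3: (2)·(3/7) + (-3)·(1/7) + (-5)·(1/7) + (-5)·(2/7) = -12/7.
The best pure response is target 1 with expected payoff 13/7.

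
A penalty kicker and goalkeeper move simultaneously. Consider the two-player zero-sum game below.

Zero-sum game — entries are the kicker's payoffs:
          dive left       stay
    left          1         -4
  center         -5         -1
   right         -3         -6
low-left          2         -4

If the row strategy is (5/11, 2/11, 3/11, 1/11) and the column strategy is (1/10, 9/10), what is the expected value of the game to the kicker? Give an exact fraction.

-204/55

Against (1/10, 9/10), each row's expected payoff is left: -7/2; center: -7/5; right: -57/10; low-left: -17/5.
Taking the (5/11, 2/11, 3/11, 1/11)-weighted average: (5/11)·(-7/2) + (2/11)·(-7/5) + (3/11)·(-57/10) + (1/11)·(-17/5) = -204/55.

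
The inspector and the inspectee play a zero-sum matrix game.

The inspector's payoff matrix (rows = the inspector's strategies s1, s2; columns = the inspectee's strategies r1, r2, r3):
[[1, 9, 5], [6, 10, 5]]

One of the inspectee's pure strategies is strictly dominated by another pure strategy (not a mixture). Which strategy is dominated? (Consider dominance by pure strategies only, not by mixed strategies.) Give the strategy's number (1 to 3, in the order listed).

The inspectee prefers columns that give the inspector less. Compare r2 with r1: 1 < 9, 6 < 10.
So r1 strictly dominates r2 for the inspectee; r2 is strictly dominated.

2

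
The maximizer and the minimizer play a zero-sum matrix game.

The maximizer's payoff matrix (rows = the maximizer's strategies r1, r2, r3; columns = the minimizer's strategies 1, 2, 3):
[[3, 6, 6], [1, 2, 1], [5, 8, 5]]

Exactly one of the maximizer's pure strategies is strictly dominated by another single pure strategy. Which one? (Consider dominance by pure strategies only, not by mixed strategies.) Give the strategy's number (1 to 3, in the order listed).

Compare r2 with r1: 3 > 1, 6 > 2, 6 > 1.
So r1 strictly dominates r2 for the maximizer; r2 is strictly dominated.

2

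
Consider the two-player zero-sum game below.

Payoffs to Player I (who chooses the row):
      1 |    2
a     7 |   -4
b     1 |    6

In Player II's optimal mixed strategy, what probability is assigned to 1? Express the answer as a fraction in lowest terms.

Row minima are -4 and 1, so Player I's maximin is 1; column maxima are 7 and 6, so Player II's minimax is 6. These differ, so the equilibrium is in mixed strategies.
Let Player II play 1 with probability q. Player I is indifferent when 7q − 4(1−q) = q + 6(1−q), giving q = 5/8.

5/8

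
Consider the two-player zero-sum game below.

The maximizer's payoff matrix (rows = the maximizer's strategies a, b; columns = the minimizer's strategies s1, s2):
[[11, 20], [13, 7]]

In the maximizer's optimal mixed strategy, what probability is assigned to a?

2/5

Row minima are 11 and 7, so the maximizer's maximin is 11; column maxima are 13 and 20, so the minimizer's minimax is 13. These differ, so the equilibrium is in mixed strategies.
Let the maximizer play a with probability p. The minimizer is indifferent when 11p + 13(1−p) = 20p + 7(1−p), giving p = 2/5.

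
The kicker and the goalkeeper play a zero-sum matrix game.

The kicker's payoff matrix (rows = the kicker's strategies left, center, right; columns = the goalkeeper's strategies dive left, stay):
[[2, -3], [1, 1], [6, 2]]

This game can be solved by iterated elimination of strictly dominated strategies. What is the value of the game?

2

Row left is strictly dominated by row right (6>2, 2>-3); eliminate left.
Row center is strictly dominated by row right (6>1, 2>1); eliminate center.
Column dive left is strictly dominated by stay for the goalkeeper (2<6); eliminate dive left.
Only (right, stay) remains, with payoff 2.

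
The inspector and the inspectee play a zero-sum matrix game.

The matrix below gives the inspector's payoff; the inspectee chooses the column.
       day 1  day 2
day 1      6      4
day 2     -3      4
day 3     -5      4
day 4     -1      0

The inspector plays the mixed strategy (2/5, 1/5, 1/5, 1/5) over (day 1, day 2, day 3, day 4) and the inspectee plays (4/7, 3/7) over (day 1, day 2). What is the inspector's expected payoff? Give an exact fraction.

Against (4/7, 3/7), each row's expected payoff is day 1: 36/7; day 2: 0; day 3: -8/7; day 4: -4/7.
Taking the (2/5, 1/5, 1/5, 1/5)-weighted average: (2/5)·(36/7) + (1/5)·(0) + (1/5)·(-8/7) + (1/5)·(-4/7) = 12/7.

12/7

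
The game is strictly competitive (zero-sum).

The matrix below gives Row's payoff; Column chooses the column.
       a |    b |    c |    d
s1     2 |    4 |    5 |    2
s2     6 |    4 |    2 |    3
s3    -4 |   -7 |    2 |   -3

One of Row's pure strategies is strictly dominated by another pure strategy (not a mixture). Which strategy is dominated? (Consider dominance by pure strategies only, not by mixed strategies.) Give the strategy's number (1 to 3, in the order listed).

Compare s3 with s1: 2 > -4, 4 > -7, 5 > 2, 2 > -3.
So s1 strictly dominates s3 for Row; s3 is strictly dominated.

3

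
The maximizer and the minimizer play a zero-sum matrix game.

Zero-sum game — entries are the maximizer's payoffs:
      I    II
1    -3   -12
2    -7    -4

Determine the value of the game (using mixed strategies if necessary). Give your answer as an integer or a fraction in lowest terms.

-6

Row minima are -12 and -7, so the maximizer's maximin is -7; column maxima are -3 and -4, so the minimizer's minimax is -4. These differ, so the equilibrium is in mixed strategies.
Let the maximizer play 1 with probability p. The minimizer is indifferent when −3p − 7(1−p) = −12p − 4(1−p), giving p = 1/4.
Let the minimizer play I with probability q. The maximizer is indifferent when −3q − 12(1−q) = −7q − 4(1−q), giving q = 2/3.
The value is -3·(2/3) + (-12)·(1/3) = -6.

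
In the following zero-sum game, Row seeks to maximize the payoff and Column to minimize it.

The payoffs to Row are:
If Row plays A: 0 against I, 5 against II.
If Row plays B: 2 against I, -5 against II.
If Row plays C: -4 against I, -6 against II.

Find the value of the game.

Row C is strictly dominated by row B, so Row never plays it.
The remaining 2×2 game on (A, B) × (I, II) has no saddle point. Let Row play A with probability p; indifference gives 2(1−p) = 5p − 5(1−p), so p = 7/12.
Similarly Column's optimal q on I is 5/6, and the value is 0·(5/6) + (5)·(1/6) = 5/6.

5/6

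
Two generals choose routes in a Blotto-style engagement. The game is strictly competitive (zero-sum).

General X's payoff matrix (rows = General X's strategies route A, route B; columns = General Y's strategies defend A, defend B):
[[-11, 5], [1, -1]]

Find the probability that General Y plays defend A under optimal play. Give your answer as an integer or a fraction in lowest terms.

1/3

Row minima are -11 and -1, so General X's maximin is -1; column maxima are 1 and 5, so General Y's minimax is 1. These differ, so the equilibrium is in mixed strategies.
Let General Y play defend A with probability q. General X is indifferent when −11q + 5(1−q) = q − (1−q), giving q = 1/3.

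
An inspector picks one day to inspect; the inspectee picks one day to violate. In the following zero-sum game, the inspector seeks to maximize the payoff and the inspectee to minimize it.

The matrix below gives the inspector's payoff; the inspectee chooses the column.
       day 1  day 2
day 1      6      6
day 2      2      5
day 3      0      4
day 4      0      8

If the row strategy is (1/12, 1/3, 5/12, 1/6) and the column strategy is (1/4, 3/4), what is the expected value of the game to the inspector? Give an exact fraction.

Against (1/4, 3/4), each row's expected payoff is day 1: 6; day 2: 17/4; day 3: 3; day 4: 6.
Taking the (1/12, 1/3, 5/12, 1/6)-weighted average: (1/12)·(6) + (1/3)·(17/4) + (5/12)·(3) + (1/6)·(6) = 25/6.

25/6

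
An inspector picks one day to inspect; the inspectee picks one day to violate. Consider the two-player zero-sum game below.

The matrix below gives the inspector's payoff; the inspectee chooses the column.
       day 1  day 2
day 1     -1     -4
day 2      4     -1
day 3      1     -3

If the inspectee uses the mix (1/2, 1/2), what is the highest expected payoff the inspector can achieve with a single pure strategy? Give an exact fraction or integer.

3/2

day 1: (-1)·(1/2) + (-4)·(1/2) = -5/2.
day 2: (4)·(1/2) + (-1)·(1/2) = 3/2.
day 3: (1)·(1/2) + (-3)·(1/2) = -1.
The best pure response is day 2 with expected payoff 3/2.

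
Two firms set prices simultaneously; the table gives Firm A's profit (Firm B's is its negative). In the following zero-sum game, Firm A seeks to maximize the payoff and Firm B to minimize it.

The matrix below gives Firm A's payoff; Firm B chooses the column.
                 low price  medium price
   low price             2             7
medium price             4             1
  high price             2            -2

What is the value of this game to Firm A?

13/4

Row high price is strictly dominated by row medium price, so Firm A never plays it.
The remaining 2×2 game on (low price, medium price) × (low price, medium price) has no saddle point. Let Firm A play low price with probability p; indifference gives 2p + 4(1−p) = 7p + (1−p), so p = 3/8.
Similarly Firm B's optimal q on low price is 3/4, and the value is 2·(3/4) + (7)·(1/4) = 13/4.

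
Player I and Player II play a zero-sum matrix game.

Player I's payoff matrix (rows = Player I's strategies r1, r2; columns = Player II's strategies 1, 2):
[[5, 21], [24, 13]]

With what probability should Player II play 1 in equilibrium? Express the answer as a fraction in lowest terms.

Row minima are 5 and 13, so Player I's maximin is 13; column maxima are 24 and 21, so Player II's minimax is 21. These differ, so the equilibrium is in mixed strategies.
Let Player II play 1 with probability q. Player I is indifferent when 5q + 21(1−q) = 24q + 13(1−q), giving q = 8/27.

8/27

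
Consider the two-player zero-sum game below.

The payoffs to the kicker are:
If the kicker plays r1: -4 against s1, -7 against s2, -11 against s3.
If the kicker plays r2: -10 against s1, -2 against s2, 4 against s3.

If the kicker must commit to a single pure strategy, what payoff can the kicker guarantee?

-10

The worst-case payoff for each row is r1: -11, r2: -10.
The best of these is -10.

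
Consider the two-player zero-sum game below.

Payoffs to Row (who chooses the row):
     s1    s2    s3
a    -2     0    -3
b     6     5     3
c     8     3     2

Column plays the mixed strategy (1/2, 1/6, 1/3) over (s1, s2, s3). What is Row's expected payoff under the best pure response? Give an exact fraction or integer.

31/6

a: (-2)·(1/2) + (0)·(1/6) + (-3)·(1/3) = -2.
b: (6)·(1/2) + (5)·(1/6) + (3)·(1/3) = 29/6.
c: (8)·(1/2) + (3)·(1/6) + (2)·(1/3) = 31/6.
The best pure response is c with expected payoff 31/6.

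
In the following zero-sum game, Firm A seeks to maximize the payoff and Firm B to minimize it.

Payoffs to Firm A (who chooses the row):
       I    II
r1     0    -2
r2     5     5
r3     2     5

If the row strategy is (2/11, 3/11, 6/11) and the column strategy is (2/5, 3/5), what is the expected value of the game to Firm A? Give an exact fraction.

Against (2/5, 3/5), each row's expected payoff is r1: -6/5; r2: 5; r3: 19/5.
Taking the (2/11, 3/11, 6/11)-weighted average: (2/11)·(-6/5) + (3/11)·(5) + (6/11)·(19/5) = 177/55.

177/55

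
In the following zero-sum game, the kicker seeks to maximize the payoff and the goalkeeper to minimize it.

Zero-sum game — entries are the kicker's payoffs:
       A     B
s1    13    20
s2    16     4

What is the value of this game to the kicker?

268/19

Row minima are 13 and 4, so the kicker's maximin is 13; column maxima are 16 and 20, so the goalkeeper's minimax is 16. These differ, so the equilibrium is in mixed strategies.
Let the kicker play s1 with probability p. The goalkeeper is indifferent when 13p + 16(1−p) = 20p + 4(1−p), giving p = 12/19.
Let the goalkeeper play A with probability q. The kicker is indifferent when 13q + 20(1−q) = 16q + 4(1−q), giving q = 16/19.
The value is 13·(16/19) + (20)·(3/19) = 268/19.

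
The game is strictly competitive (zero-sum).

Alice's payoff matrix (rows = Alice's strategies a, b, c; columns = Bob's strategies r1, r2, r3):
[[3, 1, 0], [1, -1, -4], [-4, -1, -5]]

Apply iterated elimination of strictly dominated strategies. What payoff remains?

0

Row b is strictly dominated by row a (3>1, 1>-1, 0>-4); eliminate b.
Column r2 is strictly dominated by r3 for Bob (0<1, -5<-1); eliminate r2.
Row c is strictly dominated by row a (3>-4, 0>-5); eliminate c.
Column r1 is strictly dominated by r3 for Bob (0<3); eliminate r1.
Only (a, r3) remains, with payoff 0.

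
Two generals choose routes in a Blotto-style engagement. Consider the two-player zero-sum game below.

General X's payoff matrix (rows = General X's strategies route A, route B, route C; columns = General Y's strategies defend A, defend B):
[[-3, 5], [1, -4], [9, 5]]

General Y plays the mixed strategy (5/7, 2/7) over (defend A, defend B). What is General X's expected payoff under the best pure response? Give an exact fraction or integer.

route A: (-3)·(5/7) + (5)·(2/7) = -5/7.
route B: (1)·(5/7) + (-4)·(2/7) = -3/7.
route C: (9)·(5/7) + (5)·(2/7) = 55/7.
The best pure response is route C with expected payoff 55/7.

55/7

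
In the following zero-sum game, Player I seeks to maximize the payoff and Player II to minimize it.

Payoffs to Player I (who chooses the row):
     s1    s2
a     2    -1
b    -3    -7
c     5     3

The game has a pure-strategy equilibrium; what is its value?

3

Row minima: -1, -7, 3 → Player I's maximin is 3.
Column maxima: 5, 3 → Player II's minimax is 3.
They coincide at (c, s2), so the value is 3.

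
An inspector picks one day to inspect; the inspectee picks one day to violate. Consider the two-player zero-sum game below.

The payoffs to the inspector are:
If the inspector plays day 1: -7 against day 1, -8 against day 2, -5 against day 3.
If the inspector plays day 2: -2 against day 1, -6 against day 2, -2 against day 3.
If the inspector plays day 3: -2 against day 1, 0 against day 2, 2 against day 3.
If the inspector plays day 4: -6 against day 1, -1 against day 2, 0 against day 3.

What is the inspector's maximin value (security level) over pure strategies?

-2

The worst-case payoff for each row is day 1: -8, day 2: -6, day 3: -2, day 4: -6.
The best of these is -2.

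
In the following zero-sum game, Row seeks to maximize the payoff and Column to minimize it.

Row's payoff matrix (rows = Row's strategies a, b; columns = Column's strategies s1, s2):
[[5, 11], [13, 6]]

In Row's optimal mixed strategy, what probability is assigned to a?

7/13

Row minima are 5 and 6, so Row's maximin is 6; column maxima are 13 and 11, so Column's minimax is 11. These differ, so the equilibrium is in mixed strategies.
Let Row play a with probability p. Column is indifferent when 5p + 13(1−p) = 11p + 6(1−p), giving p = 7/13.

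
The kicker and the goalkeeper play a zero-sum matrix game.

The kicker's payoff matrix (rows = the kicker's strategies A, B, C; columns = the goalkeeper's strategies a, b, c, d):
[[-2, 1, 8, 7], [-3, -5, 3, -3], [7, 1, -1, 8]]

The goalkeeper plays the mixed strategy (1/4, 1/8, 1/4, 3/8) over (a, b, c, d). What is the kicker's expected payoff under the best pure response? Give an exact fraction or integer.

A: (-2)·(1/4) + (1)·(1/8) + (8)·(1/4) + (7)·(3/8) = 17/4.
B: (-3)·(1/4) + (-5)·(1/8) + (3)·(1/4) + (-3)·(3/8) = -7/4.
C: (7)·(1/4) + (1)·(1/8) + (-1)·(1/4) + (8)·(3/8) = 37/8.
The best pure response is C with expected payoff 37/8.

37/8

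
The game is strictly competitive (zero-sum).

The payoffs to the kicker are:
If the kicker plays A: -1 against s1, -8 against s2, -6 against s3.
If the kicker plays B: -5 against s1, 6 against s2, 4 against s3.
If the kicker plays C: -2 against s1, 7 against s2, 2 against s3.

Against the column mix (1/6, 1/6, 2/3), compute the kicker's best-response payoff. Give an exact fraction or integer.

A: (-1)·(1/6) + (-8)·(1/6) + (-6)·(2/3) = -11/2.
B: (-5)·(1/6) + (6)·(1/6) + (4)·(2/3) = 17/6.
C: (-2)·(1/6) + (7)·(1/6) + (2)·(2/3) = 13/6.
The best pure response is B with expected payoff 17/6.

17/6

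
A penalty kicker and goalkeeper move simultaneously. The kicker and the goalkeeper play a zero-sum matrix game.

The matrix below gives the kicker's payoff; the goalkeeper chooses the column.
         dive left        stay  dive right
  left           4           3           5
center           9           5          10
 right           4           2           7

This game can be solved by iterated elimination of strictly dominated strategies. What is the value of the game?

Row left is strictly dominated by row center (9>4, 5>3, 10>5); eliminate left.
Column dive right is strictly dominated by dive left for the goalkeeper (9<10, 4<7); eliminate dive right.
Row right is strictly dominated by row center (9>4, 5>2); eliminate right.
Column dive left is strictly dominated by stay for the goalkeeper (5<9); eliminate dive left.
Only (center, stay) remains, with payoff 5.

5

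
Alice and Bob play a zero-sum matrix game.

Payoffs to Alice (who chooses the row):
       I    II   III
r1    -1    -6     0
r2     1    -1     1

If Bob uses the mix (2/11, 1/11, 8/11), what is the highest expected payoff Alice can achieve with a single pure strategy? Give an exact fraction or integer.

r1: (-1)·(2/11) + (-6)·(1/11) + (0)·(8/11) = -8/11.
r2: (1)·(2/11) + (-1)·(1/11) + (1)·(8/11) = 9/11.
The best pure response is r2 with expected payoff 9/11.

9/11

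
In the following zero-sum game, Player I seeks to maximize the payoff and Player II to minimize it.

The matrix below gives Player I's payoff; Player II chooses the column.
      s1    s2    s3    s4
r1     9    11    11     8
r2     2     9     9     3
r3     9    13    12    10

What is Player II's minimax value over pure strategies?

9

The worst case (largest entry) in each column is s1: 9, s2: 13, s3: 12, s4: 10.
The best (smallest) of these is 9.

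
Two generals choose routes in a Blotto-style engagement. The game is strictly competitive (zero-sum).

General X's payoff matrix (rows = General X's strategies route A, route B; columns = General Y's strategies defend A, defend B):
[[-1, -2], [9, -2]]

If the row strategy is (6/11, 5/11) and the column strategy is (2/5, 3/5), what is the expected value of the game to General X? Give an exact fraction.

Against (2/5, 3/5), each row's expected payoff is route A: -8/5; route B: 12/5.
Taking the (6/11, 5/11)-weighted average: (6/11)·(-8/5) + (5/11)·(12/5) = 12/55.

12/55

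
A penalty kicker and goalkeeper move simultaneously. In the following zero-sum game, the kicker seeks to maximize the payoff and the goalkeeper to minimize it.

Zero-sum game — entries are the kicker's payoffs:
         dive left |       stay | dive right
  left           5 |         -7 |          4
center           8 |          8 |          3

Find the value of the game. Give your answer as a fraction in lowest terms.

Column dive left is strictly dominated by dive right for the goalkeeper (it gives the kicker more in every row).
The remaining 2×2 game on (left, center) × (stay, dive right) has no saddle point. Let the kicker play left with probability p; indifference gives −7p + 8(1−p) = 4p + 3(1−p), so p = 5/16.
Similarly the goalkeeper's optimal q on stay is 1/16, and the value is -7·(1/16) + (4)·(15/16) = 53/16.

53/16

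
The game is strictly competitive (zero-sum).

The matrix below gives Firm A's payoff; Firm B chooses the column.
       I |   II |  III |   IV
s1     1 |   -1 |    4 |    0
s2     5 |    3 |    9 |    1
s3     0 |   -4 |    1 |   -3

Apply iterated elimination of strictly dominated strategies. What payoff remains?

Row s3 is strictly dominated by row s1 (1>0, -1>-4, 4>1, 0>-3); eliminate s3.
Column I is strictly dominated by II for Firm B (-1<1, 3<5); eliminate I.
Row s1 is strictly dominated by row s2 (3>-1, 9>4, 1>0); eliminate s1.
Column II is strictly dominated by IV for Firm B (1<3); eliminate II.
Column III is strictly dominated by IV for Firm B (1<9); eliminate III.
Only (s2, IV) remains, with payoff 1.

1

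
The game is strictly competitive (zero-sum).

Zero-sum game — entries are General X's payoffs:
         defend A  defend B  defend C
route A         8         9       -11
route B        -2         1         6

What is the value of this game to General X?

26/27

Column defend B is strictly dominated by defend A for General Y (it gives General X more in every row).
The remaining 2×2 game on (route A, route B) × (defend A, defend C) has no saddle point. Let General X play route A with probability p; indifference gives 8p − 2(1−p) = −11p + 6(1−p), so p = 8/27.
Similarly General Y's optimal q on defend A is 17/27, and the value is 8·(17/27) + (-11)·(10/27) = 26/27.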